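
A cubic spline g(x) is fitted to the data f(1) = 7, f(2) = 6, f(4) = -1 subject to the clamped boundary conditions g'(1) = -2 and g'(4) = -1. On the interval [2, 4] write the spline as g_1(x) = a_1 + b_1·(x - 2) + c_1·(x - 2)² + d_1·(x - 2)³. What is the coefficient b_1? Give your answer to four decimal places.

With m_i denoting the second derivative at x_i, h_i = 1, 2, and Δ_i = (y_(i+1) − y_i)/h_i = -1, -7/2:
  1·m_0 + 6·m_1 + 2·m_2 = 6(Δ_1 - Δ_0) = -15
Clamped end conditions give two more equations: 2h_0·m_0 + h_0·m_1 = 6(Δ_0 - g'(1)) = 6 and h_1·m_1 + 2h_1·m_2 = 6(g'(4) - Δ_1) = 15.
Solving the tridiagonal system: m_0 = 35/6, m_1 = -17/3, m_2 = 79/12.
On [2, 4], with g_1(x) = a_1 + b_1·(x - 2) + c_1·(x - 2)² + d_1·(x - 2)³: c_1 = m_1/2 = -17/6, d_1 = (m_2 - m_1)/(6h_1) = 49/48, b_1 = Δ_1 - h_1(2m_1 + m_2)/6 = -23/12.

-1.9167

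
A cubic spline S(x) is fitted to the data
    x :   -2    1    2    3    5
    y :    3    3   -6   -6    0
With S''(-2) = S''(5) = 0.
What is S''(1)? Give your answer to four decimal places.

Write σ_i for S''(x_i). With h_i = 3, 1, 1, 2 and divided differences Δ_i = 0, -9, 0, 3, the continuity of S' gives the tridiagonal system
  3·σ_0 + 8·σ_1 + 1·σ_2 = 6(Δ_1 - Δ_0) = -54
  1·σ_1 + 4·σ_2 + 1·σ_3 = 6(Δ_2 - Δ_1) = 54
  1·σ_2 + 6·σ_3 + 2·σ_4 = 6(Δ_3 - Δ_2) = 18
Natural end conditions: σ_0 = σ_4 = 0.
Hence σ_0 = 0, σ_1 = -774/89, σ_2 = 1386/89, σ_3 = 36/89, σ_4 = 0.

-8.6966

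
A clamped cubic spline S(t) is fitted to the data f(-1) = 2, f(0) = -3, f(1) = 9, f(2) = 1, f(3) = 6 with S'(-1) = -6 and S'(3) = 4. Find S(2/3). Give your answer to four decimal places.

5.9841

Put σ_i = S'' at the i-th knot. Here h = (1, 1, 1, 1) and Δ = (-5, 12, -8, 5), so the interior equations h_(i-1)·σ_(i-1) + 2(h_(i-1)+h_i)·σ_i + h_i·σ_(i+1) = 6(Δ_i − Δ_(i-1)) read
  1·σ_0 + 4·σ_1 + 1·σ_2 = 6(Δ_1 - Δ_0) = 102
  1·σ_1 + 4·σ_2 + 1·σ_3 = 6(Δ_2 - Δ_1) = -120
  1·σ_2 + 4·σ_3 + 1·σ_4 = 6(Δ_3 - Δ_2) = 78
Clamped end conditions give two more equations: 2h_0·σ_0 + h_0·σ_1 = 6(Δ_0 - S'(-1)) = 6 and h_3·σ_3 + 2h_3·σ_4 = 6(S'(3) - Δ_3) = -6.
Forward elimination and back-substitution give σ_0 = -128/7, σ_1 = 298/7, σ_2 = -50, σ_3 = 262/7, σ_4 = -152/7.
On [0, 1], S(t) = -3 + 43/7·t + 149/7·t² - 108/7·t³.
With t = 2/3: S(2/3) = 377/63.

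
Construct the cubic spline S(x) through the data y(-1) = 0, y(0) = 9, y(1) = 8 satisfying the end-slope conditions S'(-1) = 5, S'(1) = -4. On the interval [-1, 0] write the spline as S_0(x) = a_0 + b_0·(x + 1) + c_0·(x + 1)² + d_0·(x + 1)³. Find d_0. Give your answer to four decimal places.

-7.2500

Let M_i = S''(x_i). Step sizes h_i = 1, 1; slopes of the chords Δ_i = (y_(i+1) - y_i)/h_i = 9, -1.
  1·M_0 + 4·M_1 + 1·M_2 = 6(Δ_1 - Δ_0) = -60
Clamped end conditions give two more equations: 2h_0·M_0 + h_0·M_1 = 6(Δ_0 - S'(-1)) = 24 and h_1·M_1 + 2h_1·M_2 = 6(S'(1) - Δ_1) = -18.
Solving: M_0 = 45/2, M_1 = -21, M_2 = 3/2.
On [-1, 0], with S_0(x) = a_0 + b_0·(x + 1) + c_0·(x + 1)² + d_0·(x + 1)³: c_0 = M_0/2 = 45/4, d_0 = (M_1 - M_0)/(6h_0) = -29/4, b_0 = Δ_0 - h_0(2M_0 + M_1)/6 = 5.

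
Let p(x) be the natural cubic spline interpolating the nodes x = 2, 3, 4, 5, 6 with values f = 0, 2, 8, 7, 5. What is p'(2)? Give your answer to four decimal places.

Write σ_i for p''(x_i). With h_i = 1, 1, 1, 1 and divided differences Δ_i = 2, 6, -1, -2, the continuity of p' gives the tridiagonal system
  1·σ_0 + 4·σ_1 + 1·σ_2 = 6(Δ_1 - Δ_0) = 24
  1·σ_1 + 4·σ_2 + 1·σ_3 = 6(Δ_2 - Δ_1) = -42
  1·σ_2 + 4·σ_3 + 1·σ_4 = 6(Δ_3 - Δ_2) = -6
Natural end conditions: σ_0 = σ_4 = 0.
Solving the tridiagonal system: σ_0 = 0, σ_1 = 261/28, σ_2 = -93/7, σ_3 = 51/28, σ_4 = 0.
On [2, 3], p'(x) = b_0 + 2c_0·(x - 2) + 3d_0·(x - 2)² with b_0 = Δ_0 - h_0(2σ_0 + σ_1)/6 = 25/56, c_0 = σ_0/2 = 0, d_0 = (σ_1 - σ_0)/(6h_0) = 87/56. So p'(2) = 25/56.

0.4464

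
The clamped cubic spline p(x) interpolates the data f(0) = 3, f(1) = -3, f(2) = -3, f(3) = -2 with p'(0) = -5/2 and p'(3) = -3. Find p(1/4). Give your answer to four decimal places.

Let M_i = p''(x_i). Step sizes h_i = 1, 1, 1; slopes of the chords Δ_i = (y_(i+1) - y_i)/h_i = -6, 0, 1.
  1·M_0 + 4·M_1 + 1·M_2 = 6(Δ_1 - Δ_0) = 36
  1·M_1 + 4·M_2 + 1·M_3 = 6(Δ_2 - Δ_1) = 6
Clamped end conditions give two more equations: 2h_0·M_0 + h_0·M_1 = 6(Δ_0 - p'(0)) = -21 and h_2·M_2 + 2h_2·M_3 = 6(p'(3) - Δ_2) = -24.
Forward elimination and back-substitution give M_0 = -254/15, M_1 = 193/15, M_2 = 22/15, M_3 = -191/15.
On [0, 1], p(x) = 3 - 5/2·x - 127/15·x² + 149/30·x³.
With x = 1/4: p(1/4) = 1231/640.

1.9234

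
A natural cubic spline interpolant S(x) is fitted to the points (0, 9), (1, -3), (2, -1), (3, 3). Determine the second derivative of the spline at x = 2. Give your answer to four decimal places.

-2.4000

Write M_i for S''(x_i). With h_i = 1, 1, 1 and divided differences Δ_i = -12, 2, 4, the continuity of S' gives the tridiagonal system
  1·M_0 + 4·M_1 + 1·M_2 = 6(Δ_1 - Δ_0) = 84
  1·M_1 + 4·M_2 + 1·M_3 = 6(Δ_2 - Δ_1) = 12
Natural end conditions: M_0 = M_3 = 0.
Hence M_0 = 0, M_1 = 108/5, M_2 = -12/5, M_3 = 0.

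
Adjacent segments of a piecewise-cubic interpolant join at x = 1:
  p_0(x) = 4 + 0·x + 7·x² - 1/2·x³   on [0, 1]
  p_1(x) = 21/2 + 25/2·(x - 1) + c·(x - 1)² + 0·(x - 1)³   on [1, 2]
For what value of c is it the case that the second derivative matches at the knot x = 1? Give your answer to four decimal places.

5.5000

p_0''(x) = 14 - 3·x, so p_0''(1) = 11. On the right, p_1''(1) = 2c, so c = 11/2.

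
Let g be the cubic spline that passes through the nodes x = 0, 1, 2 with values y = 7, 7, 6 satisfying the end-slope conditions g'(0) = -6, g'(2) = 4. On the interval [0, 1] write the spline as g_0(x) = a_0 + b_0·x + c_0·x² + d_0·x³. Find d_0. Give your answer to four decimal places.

-6.2500

Write m_i for g''(x_i). With h_i = 1, 1 and divided differences Δ_i = 0, -1, the continuity of g' gives the tridiagonal system
  1·m_0 + 4·m_1 + 1·m_2 = 6(Δ_1 - Δ_0) = -6
Clamped end conditions give two more equations: 2h_0·m_0 + h_0·m_1 = 6(Δ_0 - g'(0)) = 36 and h_1·m_1 + 2h_1·m_2 = 6(g'(2) - Δ_1) = 30.
Forward elimination and back-substitution give m_0 = 49/2, m_1 = -13, m_2 = 43/2.
On [0, 1], with g_0(x) = a_0 + b_0·x + c_0·x² + d_0·x³: c_0 = m_0/2 = 49/4, d_0 = (m_1 - m_0)/(6h_0) = -25/4, b_0 = Δ_0 - h_0(2m_0 + m_1)/6 = -6.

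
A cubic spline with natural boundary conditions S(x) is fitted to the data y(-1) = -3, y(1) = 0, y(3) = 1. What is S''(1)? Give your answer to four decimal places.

Let m_i = S''(x_i). Step sizes h_i = 2, 2; slopes of the chords Δ_i = (y_(i+1) - y_i)/h_i = 3/2, 1/2.
  2·m_0 + 8·m_1 + 2·m_2 = 6(Δ_1 - Δ_0) = -6
Natural end conditions: m_0 = m_2 = 0.
Solving: m_0 = 0, m_1 = -3/4, m_2 = 0.

-0.7500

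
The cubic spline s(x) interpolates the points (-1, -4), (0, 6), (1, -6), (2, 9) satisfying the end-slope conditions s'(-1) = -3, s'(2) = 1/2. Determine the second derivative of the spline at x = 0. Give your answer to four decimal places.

-71.4667

With σ_i denoting the second derivative at x_i, h_i = 1, 1, 1, and Δ_i = (y_(i+1) − y_i)/h_i = 10, -12, 15:
  1·σ_0 + 4·σ_1 + 1·σ_2 = 6(Δ_1 - Δ_0) = -132
  1·σ_1 + 4·σ_2 + 1·σ_3 = 6(Δ_2 - Δ_1) = 162
Clamped end conditions give two more equations: 2h_0·σ_0 + h_0·σ_1 = 6(Δ_0 - s'(-1)) = 78 and h_2·σ_2 + 2h_2·σ_3 = 6(s'(2) - Δ_2) = -87.
Hence σ_0 = 1121/15, σ_1 = -1072/15, σ_2 = 1187/15, σ_3 = -1246/15.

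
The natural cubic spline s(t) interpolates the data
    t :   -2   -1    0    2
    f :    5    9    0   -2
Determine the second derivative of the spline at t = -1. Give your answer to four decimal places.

-22.4348

With M_i denoting the second derivative at x_i, h_i = 1, 1, 2, and Δ_i = (y_(i+1) − y_i)/h_i = 4, -9, -1:
  1·M_0 + 4·M_1 + 1·M_2 = 6(Δ_1 - Δ_0) = -78
  1·M_1 + 6·M_2 + 2·M_3 = 6(Δ_2 - Δ_1) = 48
Natural end conditions: M_0 = M_3 = 0.
Hence M_0 = 0, M_1 = -516/23, M_2 = 270/23, M_3 = 0.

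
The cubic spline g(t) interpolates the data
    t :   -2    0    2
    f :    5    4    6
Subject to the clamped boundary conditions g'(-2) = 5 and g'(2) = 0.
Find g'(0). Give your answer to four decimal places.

Let m_i = g''(x_i). Step sizes h_i = 2, 2; slopes of the chords Δ_i = (y_(i+1) - y_i)/h_i = -1/2, 1.
  2·m_0 + 8·m_1 + 2·m_2 = 6(Δ_1 - Δ_0) = 9
Clamped end conditions give two more equations: 2h_0·m_0 + h_0·m_1 = 6(Δ_0 - g'(-2)) = -33 and h_1·m_1 + 2h_1·m_2 = 6(g'(2) - Δ_1) = -6.
Hence m_0 = -85/8, m_1 = 19/4, m_2 = -31/8.
On [0, 2], g'(t) = b_1 + 2c_1·t + 3d_1·t² with b_1 = Δ_1 - h_1(2m_1 + m_2)/6 = -7/8, c_1 = m_1/2 = 19/8, d_1 = (m_2 - m_1)/(6h_1) = -23/32. So g'(0) = -7/8.

-0.8750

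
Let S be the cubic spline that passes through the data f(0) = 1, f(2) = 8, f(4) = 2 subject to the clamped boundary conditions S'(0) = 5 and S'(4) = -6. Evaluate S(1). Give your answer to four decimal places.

5.5938

Put m_i = S'' at the i-th knot. Here h = (2, 2) and Δ = (7/2, -3), so the interior equations h_(i-1)·m_(i-1) + 2(h_(i-1)+h_i)·m_i + h_i·m_(i+1) = 6(Δ_i − Δ_(i-1)) read
  2·m_0 + 8·m_1 + 2·m_2 = 6(Δ_1 - Δ_0) = -39
Clamped end conditions give two more equations: 2h_0·m_0 + h_0·m_1 = 6(Δ_0 - S'(0)) = -9 and h_1·m_1 + 2h_1·m_2 = 6(S'(4) - Δ_1) = -18.
Forward elimination and back-substitution give m_0 = -1/8, m_1 = -17/4, m_2 = -19/8.
On [0, 2], S(x) = 1 + 5·x - 1/16·x² - 11/32·x³.
With x = 1: S(1) = 179/32.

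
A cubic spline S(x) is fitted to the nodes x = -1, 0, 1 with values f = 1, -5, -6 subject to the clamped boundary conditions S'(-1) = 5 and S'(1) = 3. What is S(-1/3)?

-2

Write M_i for S''(x_i). With h_i = 1, 1 and divided differences Δ_i = -6, -1, the continuity of S' gives the tridiagonal system
  1·M_0 + 4·M_1 + 1·M_2 = 6(Δ_1 - Δ_0) = 30
Clamped end conditions give two more equations: 2h_0·M_0 + h_0·M_1 = 6(Δ_0 - S'(-1)) = -66 and h_1·M_1 + 2h_1·M_2 = 6(S'(1) - Δ_1) = 24.
Solving: M_0 = -83/2, M_1 = 17, M_2 = 7/2.
On [-1, 0], S(x) = 1 + 5·(x + 1) - 83/4·(x + 1)² + 39/4·(x + 1)³.
With (x + 1) = 2/3: S(-1/3) = -2.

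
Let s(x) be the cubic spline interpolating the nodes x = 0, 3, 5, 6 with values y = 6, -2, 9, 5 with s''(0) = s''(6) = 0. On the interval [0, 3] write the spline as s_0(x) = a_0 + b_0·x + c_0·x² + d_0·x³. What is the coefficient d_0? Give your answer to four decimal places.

0.4048

Put m_i = s'' at the i-th knot. Here h = (3, 2, 1) and Δ = (-8/3, 11/2, -4), so the interior equations h_(i-1)·m_(i-1) + 2(h_(i-1)+h_i)·m_i + h_i·m_(i+1) = 6(Δ_i − Δ_(i-1)) read
  3·m_0 + 10·m_1 + 2·m_2 = 6(Δ_1 - Δ_0) = 49
  2·m_1 + 6·m_2 + 1·m_3 = 6(Δ_2 - Δ_1) = -57
Natural end conditions: m_0 = m_3 = 0.
Solving the tridiagonal system: m_0 = 0, m_1 = 51/7, m_2 = -167/14, m_3 = 0.
On [0, 3], with s_0(x) = a_0 + b_0·x + c_0·x² + d_0·x³: c_0 = m_0/2 = 0, d_0 = (m_1 - m_0)/(6h_0) = 17/42, b_0 = Δ_0 - h_0(2m_0 + m_1)/6 = -265/42.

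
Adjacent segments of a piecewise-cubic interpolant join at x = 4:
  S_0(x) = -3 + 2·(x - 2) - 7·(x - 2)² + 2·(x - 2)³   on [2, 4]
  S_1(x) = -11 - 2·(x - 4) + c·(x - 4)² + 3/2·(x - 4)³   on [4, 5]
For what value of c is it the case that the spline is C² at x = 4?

5

S_0''(x) = -14 + 12·(x - 2), so S_0''(4) = 10. On the right, S_1''(4) = 2c, so c = 5.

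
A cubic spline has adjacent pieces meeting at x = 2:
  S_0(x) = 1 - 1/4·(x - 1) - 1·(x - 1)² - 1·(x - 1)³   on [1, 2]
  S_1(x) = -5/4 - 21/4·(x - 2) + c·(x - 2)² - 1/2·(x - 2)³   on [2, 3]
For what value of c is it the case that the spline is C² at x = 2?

-4

S_0''(x) = -2 - 6·(x - 1), so S_0''(2) = -8. On the right, S_1''(2) = 2c, so c = -4.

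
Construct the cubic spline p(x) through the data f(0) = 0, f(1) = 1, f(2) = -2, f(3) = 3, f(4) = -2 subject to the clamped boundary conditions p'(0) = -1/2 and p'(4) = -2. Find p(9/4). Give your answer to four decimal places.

-0.9429

With M_i denoting the second derivative at x_i, h_i = 1, 1, 1, 1, and Δ_i = (y_(i+1) − y_i)/h_i = 1, -3, 5, -5:
  1·M_0 + 4·M_1 + 1·M_2 = 6(Δ_1 - Δ_0) = -24
  1·M_1 + 4·M_2 + 1·M_3 = 6(Δ_2 - Δ_1) = 48
  1·M_2 + 4·M_3 + 1·M_4 = 6(Δ_3 - Δ_2) = -60
Clamped end conditions give two more equations: 2h_0·M_0 + h_0·M_1 = 6(Δ_0 - p'(0)) = 9 and h_3·M_3 + 2h_3·M_4 = 6(p'(4) - Δ_3) = 18.
Solving the tridiagonal system: M_0 = 657/56, M_1 = -405/28, M_2 = 177/8, M_3 = -729/28, M_4 = 1233/56.
On [2, 3], p(x) = -2 + 55/28·(x - 2) + 177/16·(x - 2)² - 899/112·(x - 2)³.
With (x - 2) = 1/4: p(9/4) = -6759/7168.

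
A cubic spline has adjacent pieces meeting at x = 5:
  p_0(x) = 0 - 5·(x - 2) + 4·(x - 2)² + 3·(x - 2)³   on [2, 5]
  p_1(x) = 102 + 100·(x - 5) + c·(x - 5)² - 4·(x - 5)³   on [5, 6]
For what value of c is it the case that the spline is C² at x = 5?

31

p_0''(x) = 8 + 18·(x - 2), so p_0''(5) = 62. On the right, p_1''(5) = 2c, so c = 31.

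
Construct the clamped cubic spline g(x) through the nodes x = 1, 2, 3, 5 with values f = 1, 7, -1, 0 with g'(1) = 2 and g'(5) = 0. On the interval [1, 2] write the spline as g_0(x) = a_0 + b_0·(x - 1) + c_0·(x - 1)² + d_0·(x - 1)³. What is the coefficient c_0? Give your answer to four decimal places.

Put M_i = g'' at the i-th knot. Here h = (1, 1, 2) and Δ = (6, -8, 1/2), so the interior equations h_(i-1)·M_(i-1) + 2(h_(i-1)+h_i)·M_i + h_i·M_(i+1) = 6(Δ_i − Δ_(i-1)) read
  1·M_0 + 4·M_1 + 1·M_2 = 6(Δ_1 - Δ_0) = -84
  1·M_1 + 6·M_2 + 2·M_3 = 6(Δ_2 - Δ_1) = 51
Clamped end conditions give two more equations: 2h_0·M_0 + h_0·M_1 = 6(Δ_0 - g'(1)) = 24 and h_2·M_2 + 2h_2·M_3 = 6(g'(5) - Δ_2) = -3.
Solving: M_0 = 619/22, M_1 = -355/11, M_2 = 373/22, M_3 = -203/22.
On [1, 2], with g_0(x) = a_0 + b_0·(x - 1) + c_0·(x - 1)² + d_0·(x - 1)³: c_0 = M_0/2 = 619/44, d_0 = (M_1 - M_0)/(6h_0) = -443/44, b_0 = Δ_0 - h_0(2M_0 + M_1)/6 = 2.

14.0682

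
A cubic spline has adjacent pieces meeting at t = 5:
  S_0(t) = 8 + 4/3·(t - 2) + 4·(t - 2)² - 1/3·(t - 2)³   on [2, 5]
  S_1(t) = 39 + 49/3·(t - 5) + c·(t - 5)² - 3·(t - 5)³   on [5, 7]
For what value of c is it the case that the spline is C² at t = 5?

1

S_0''(t) = 8 - 2·(t - 2), so S_0''(5) = 2. On the right, S_1''(5) = 2c, so c = 1.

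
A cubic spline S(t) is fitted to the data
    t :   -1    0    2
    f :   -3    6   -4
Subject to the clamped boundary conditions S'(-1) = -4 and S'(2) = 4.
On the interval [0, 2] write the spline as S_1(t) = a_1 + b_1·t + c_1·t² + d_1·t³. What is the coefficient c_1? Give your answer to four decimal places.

-16.6667

With M_i denoting the second derivative at x_i, h_i = 1, 2, and Δ_i = (y_(i+1) − y_i)/h_i = 9, -5:
  1·M_0 + 6·M_1 + 2·M_2 = 6(Δ_1 - Δ_0) = -84
Clamped end conditions give two more equations: 2h_0·M_0 + h_0·M_1 = 6(Δ_0 - S'(-1)) = 78 and h_1·M_1 + 2h_1·M_2 = 6(S'(2) - Δ_1) = 54.
Solving the tridiagonal system: M_0 = 167/3, M_1 = -100/3, M_2 = 181/6.
On [0, 2], with S_1(t) = a_1 + b_1·t + c_1·t² + d_1·t³: c_1 = M_1/2 = -50/3, d_1 = (M_2 - M_1)/(6h_1) = 127/24, b_1 = Δ_1 - h_1(2M_1 + M_2)/6 = 43/6.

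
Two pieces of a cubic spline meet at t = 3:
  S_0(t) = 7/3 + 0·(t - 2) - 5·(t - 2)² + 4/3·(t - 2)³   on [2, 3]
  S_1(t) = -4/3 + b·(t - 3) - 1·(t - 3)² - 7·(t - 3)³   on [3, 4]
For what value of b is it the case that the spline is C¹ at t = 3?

-6

S_0'(t) = 0 - 10·(t - 2) + 4·(t - 2)², so S_0'(3) = -6. On the right, S_1'(3) = b, so b = -6.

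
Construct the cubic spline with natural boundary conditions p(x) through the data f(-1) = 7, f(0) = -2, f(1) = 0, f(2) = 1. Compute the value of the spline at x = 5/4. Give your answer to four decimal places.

0.5781

Write M_i for p''(x_i). With h_i = 1, 1, 1 and divided differences Δ_i = -9, 2, 1, the continuity of p' gives the tridiagonal system
  1·M_0 + 4·M_1 + 1·M_2 = 6(Δ_1 - Δ_0) = 66
  1·M_1 + 4·M_2 + 1·M_3 = 6(Δ_2 - Δ_1) = -6
Natural end conditions: M_0 = M_3 = 0.
Solving the tridiagonal system: M_0 = 0, M_1 = 18, M_2 = -6, M_3 = 0.
On [1, 2], p(x) = 0 + 3·(x - 1) - 3·(x - 1)² + 1·(x - 1)³.
With (x - 1) = 1/4: p(5/4) = 37/64.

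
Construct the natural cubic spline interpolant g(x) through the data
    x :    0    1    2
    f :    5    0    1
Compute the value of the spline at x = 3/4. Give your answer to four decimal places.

0.7578

With M_i denoting the second derivative at x_i, h_i = 1, 1, and Δ_i = (y_(i+1) − y_i)/h_i = -5, 1:
  1·M_0 + 4·M_1 + 1·M_2 = 6(Δ_1 - Δ_0) = 36
Natural end conditions: M_0 = M_2 = 0.
Hence M_0 = 0, M_1 = 9, M_2 = 0.
On [0, 1], g(x) = 5 - 13/2·x + 0·x² + 3/2·x³.
With x = 3/4: g(3/4) = 97/128.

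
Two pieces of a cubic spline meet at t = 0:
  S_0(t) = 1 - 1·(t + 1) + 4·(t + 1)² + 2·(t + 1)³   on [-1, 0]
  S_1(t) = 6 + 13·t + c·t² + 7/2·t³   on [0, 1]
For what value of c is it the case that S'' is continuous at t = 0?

10

S_0''(t) = 8 + 12·(t + 1), so S_0''(0) = 20. On the right, S_1''(0) = 2c, so c = 10.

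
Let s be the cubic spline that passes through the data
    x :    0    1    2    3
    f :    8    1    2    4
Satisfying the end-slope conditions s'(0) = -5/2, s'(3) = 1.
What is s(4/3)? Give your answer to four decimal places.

0.3333

Let M_i = s''(x_i). Step sizes h_i = 1, 1, 1; slopes of the chords Δ_i = (y_(i+1) - y_i)/h_i = -7, 1, 2.
  1·M_0 + 4·M_1 + 1·M_2 = 6(Δ_1 - Δ_0) = 48
  1·M_1 + 4·M_2 + 1·M_3 = 6(Δ_2 - Δ_1) = 6
Clamped end conditions give two more equations: 2h_0·M_0 + h_0·M_1 = 6(Δ_0 - s'(0)) = -27 and h_2·M_2 + 2h_2·M_3 = 6(s'(3) - Δ_2) = -6.
Solving: M_0 = -68/3, M_1 = 55/3, M_2 = -8/3, M_3 = -5/3.
On [1, 2], s(x) = 1 - 14/3·(x - 1) + 55/6·(x - 1)² - 7/2·(x - 1)³.
With (x - 1) = 1/3: s(4/3) = 1/3.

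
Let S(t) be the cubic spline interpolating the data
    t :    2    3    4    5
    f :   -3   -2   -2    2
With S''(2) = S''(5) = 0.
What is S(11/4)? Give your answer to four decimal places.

With m_i denoting the second derivative at x_i, h_i = 1, 1, 1, and Δ_i = (y_(i+1) − y_i)/h_i = 1, 0, 4:
  1·m_0 + 4·m_1 + 1·m_2 = 6(Δ_1 - Δ_0) = -6
  1·m_1 + 4·m_2 + 1·m_3 = 6(Δ_2 - Δ_1) = 24
Natural end conditions: m_0 = m_3 = 0.
Solving the tridiagonal system: m_0 = 0, m_1 = -16/5, m_2 = 34/5, m_3 = 0.
On [2, 3], S(t) = -3 + 23/15·(t - 2) + 0·(t - 2)² - 8/15·(t - 2)³.
With (t - 2) = 3/4: S(11/4) = -83/40.

-2.0750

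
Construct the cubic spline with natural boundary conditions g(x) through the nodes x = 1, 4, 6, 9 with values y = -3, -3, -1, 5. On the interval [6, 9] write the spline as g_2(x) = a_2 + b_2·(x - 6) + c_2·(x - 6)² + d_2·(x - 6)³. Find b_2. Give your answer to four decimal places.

Write σ_i for g''(x_i). With h_i = 3, 2, 3 and divided differences Δ_i = 0, 1, 2, the continuity of g' gives the tridiagonal system
  3·σ_0 + 10·σ_1 + 2·σ_2 = 6(Δ_1 - Δ_0) = 6
  2·σ_1 + 10·σ_2 + 3·σ_3 = 6(Δ_2 - Δ_1) = 6
Natural end conditions: σ_0 = σ_3 = 0.
Forward elimination and back-substitution give σ_0 = 0, σ_1 = 1/2, σ_2 = 1/2, σ_3 = 0.
On [6, 9], with g_2(x) = a_2 + b_2·(x - 6) + c_2·(x - 6)² + d_2·(x - 6)³: c_2 = σ_2/2 = 1/4, d_2 = (σ_3 - σ_2)/(6h_2) = -1/36, b_2 = Δ_2 - h_2(2σ_2 + σ_3)/6 = 3/2.

1.5000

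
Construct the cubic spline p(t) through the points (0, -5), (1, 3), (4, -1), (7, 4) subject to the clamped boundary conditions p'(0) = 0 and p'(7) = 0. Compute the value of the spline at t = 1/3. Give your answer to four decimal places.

-3.5735

Put M_i = p'' at the i-th knot. Here h = (1, 3, 3) and Δ = (8, -4/3, 5/3), so the interior equations h_(i-1)·M_(i-1) + 2(h_(i-1)+h_i)·M_i + h_i·M_(i+1) = 6(Δ_i − Δ_(i-1)) read
  1·M_0 + 8·M_1 + 3·M_2 = 6(Δ_1 - Δ_0) = -56
  3·M_1 + 12·M_2 + 3·M_3 = 6(Δ_2 - Δ_1) = 18
Clamped end conditions give two more equations: 2h_0·M_0 + h_0·M_1 = 6(Δ_0 - p'(0)) = 48 and h_2·M_2 + 2h_2·M_3 = 6(p'(7) - Δ_2) = -10.
Hence M_0 = 946/31, M_1 = -404/31, M_2 = 550/93, M_3 = -430/93.
On [0, 1], p(t) = -5 + 0·t + 473/31·t² - 225/31·t³.
With t = 1/3: p(1/3) = -997/279.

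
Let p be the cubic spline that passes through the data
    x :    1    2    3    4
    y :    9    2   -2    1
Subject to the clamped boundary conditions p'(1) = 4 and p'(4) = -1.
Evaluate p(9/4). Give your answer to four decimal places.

-0.0844

Put m_i = p'' at the i-th knot. Here h = (1, 1, 1) and Δ = (-7, -4, 3), so the interior equations h_(i-1)·m_(i-1) + 2(h_(i-1)+h_i)·m_i + h_i·m_(i+1) = 6(Δ_i − Δ_(i-1)) read
  1·m_0 + 4·m_1 + 1·m_2 = 6(Δ_1 - Δ_0) = 18
  1·m_1 + 4·m_2 + 1·m_3 = 6(Δ_2 - Δ_1) = 42
Clamped end conditions give two more equations: 2h_0·m_0 + h_0·m_1 = 6(Δ_0 - p'(1)) = -66 and h_2·m_2 + 2h_2·m_3 = 6(p'(4) - Δ_2) = -24.
Solving: m_0 = -578/15, m_1 = 166/15, m_2 = 184/15, m_3 = -272/15.
On [2, 3], p(x) = 2 - 146/15·(x - 2) + 83/15·(x - 2)² + 1/5·(x - 2)³.
With (x - 2) = 1/4: p(9/4) = -27/320.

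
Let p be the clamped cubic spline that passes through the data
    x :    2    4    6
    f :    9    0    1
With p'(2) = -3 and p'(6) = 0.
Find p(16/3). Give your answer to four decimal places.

0.4074

Write M_i for p''(x_i). With h_i = 2, 2 and divided differences Δ_i = -9/2, 1/2, the continuity of p' gives the tridiagonal system
  2·M_0 + 8·M_1 + 2·M_2 = 6(Δ_1 - Δ_0) = 30
Clamped end conditions give two more equations: 2h_0·M_0 + h_0·M_1 = 6(Δ_0 - p'(2)) = -9 and h_1·M_1 + 2h_1·M_2 = 6(p'(6) - Δ_1) = -3.
Forward elimination and back-substitution give M_0 = -21/4, M_1 = 6, M_2 = -15/4.
On [4, 6], p(x) = 0 - 9/4·(x - 4) + 3·(x - 4)² - 13/16·(x - 4)³.
With (x - 4) = 4/3: p(16/3) = 11/27.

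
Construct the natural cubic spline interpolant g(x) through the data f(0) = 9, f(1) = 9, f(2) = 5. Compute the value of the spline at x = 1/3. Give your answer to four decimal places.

Let σ_i = g''(x_i). Step sizes h_i = 1, 1; slopes of the chords Δ_i = (y_(i+1) - y_i)/h_i = 0, -4.
  1·σ_0 + 4·σ_1 + 1·σ_2 = 6(Δ_1 - Δ_0) = -24
Natural end conditions: σ_0 = σ_2 = 0.
Hence σ_0 = 0, σ_1 = -6, σ_2 = 0.
On [0, 1], g(x) = 9 + 1·x + 0·x² - 1·x³.
With x = 1/3: g(1/3) = 251/27.

9.2963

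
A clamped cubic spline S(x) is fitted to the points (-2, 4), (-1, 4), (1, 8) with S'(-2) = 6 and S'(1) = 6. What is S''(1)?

Let σ_i = S''(x_i). Step sizes h_i = 1, 2; slopes of the chords Δ_i = (y_(i+1) - y_i)/h_i = 0, 2.
  1·σ_0 + 6·σ_1 + 2·σ_2 = 6(Δ_1 - Δ_0) = 12
Clamped end conditions give two more equations: 2h_0·σ_0 + h_0·σ_1 = 6(Δ_0 - S'(-2)) = -36 and h_1·σ_1 + 2h_1·σ_2 = 6(S'(1) - Δ_1) = 24.
Solving the tridiagonal system: σ_0 = -20, σ_1 = 4, σ_2 = 4.

4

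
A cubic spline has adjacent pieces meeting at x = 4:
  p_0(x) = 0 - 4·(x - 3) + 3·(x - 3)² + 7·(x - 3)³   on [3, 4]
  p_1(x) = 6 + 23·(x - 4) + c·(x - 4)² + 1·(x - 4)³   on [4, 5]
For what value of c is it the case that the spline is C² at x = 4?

24

p_0''(x) = 6 + 42·(x - 3), so p_0''(4) = 48. On the right, p_1''(4) = 2c, so c = 24.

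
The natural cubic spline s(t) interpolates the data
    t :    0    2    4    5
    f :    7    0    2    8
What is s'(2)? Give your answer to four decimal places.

-1.9545

Let M_i = s''(x_i). Step sizes h_i = 2, 2, 1; slopes of the chords Δ_i = (y_(i+1) - y_i)/h_i = -7/2, 1, 6.
  2·M_0 + 8·M_1 + 2·M_2 = 6(Δ_1 - Δ_0) = 27
  2·M_1 + 6·M_2 + 1·M_3 = 6(Δ_2 - Δ_1) = 30
Natural end conditions: M_0 = M_3 = 0.
Solving the tridiagonal system: M_0 = 0, M_1 = 51/22, M_2 = 93/22, M_3 = 0.
On [2, 4], s'(t) = b_1 + 2c_1·(t - 2) + 3d_1·(t - 2)² with b_1 = Δ_1 - h_1(2M_1 + M_2)/6 = -43/22, c_1 = M_1/2 = 51/44, d_1 = (M_2 - M_1)/(6h_1) = 7/44. So s'(2) = -43/22.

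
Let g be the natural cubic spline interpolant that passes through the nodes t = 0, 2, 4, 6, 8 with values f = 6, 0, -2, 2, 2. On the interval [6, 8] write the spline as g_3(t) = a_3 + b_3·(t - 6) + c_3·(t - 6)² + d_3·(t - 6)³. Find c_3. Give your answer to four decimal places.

-1.0714

With M_i denoting the second derivative at x_i, h_i = 2, 2, 2, 2, and Δ_i = (y_(i+1) − y_i)/h_i = -3, -1, 2, 0:
  2·M_0 + 8·M_1 + 2·M_2 = 6(Δ_1 - Δ_0) = 12
  2·M_1 + 8·M_2 + 2·M_3 = 6(Δ_2 - Δ_1) = 18
  2·M_2 + 8·M_3 + 2·M_4 = 6(Δ_3 - Δ_2) = -12
Natural end conditions: M_0 = M_4 = 0.
Forward elimination and back-substitution give M_0 = 0, M_1 = 6/7, M_2 = 18/7, M_3 = -15/7, M_4 = 0.
On [6, 8], with g_3(t) = a_3 + b_3·(t - 6) + c_3·(t - 6)² + d_3·(t - 6)³: c_3 = M_3/2 = -15/14, d_3 = (M_4 - M_3)/(6h_3) = 5/28, b_3 = Δ_3 - h_3(2M_3 + M_4)/6 = 10/7.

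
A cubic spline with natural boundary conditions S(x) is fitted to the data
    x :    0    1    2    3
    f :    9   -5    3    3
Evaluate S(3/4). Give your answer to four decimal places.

With σ_i denoting the second derivative at x_i, h_i = 1, 1, 1, and Δ_i = (y_(i+1) − y_i)/h_i = -14, 8, 0:
  1·σ_0 + 4·σ_1 + 1·σ_2 = 6(Δ_1 - Δ_0) = 132
  1·σ_1 + 4·σ_2 + 1·σ_3 = 6(Δ_2 - Δ_1) = -48
Natural end conditions: σ_0 = σ_3 = 0.
Solving the tridiagonal system: σ_0 = 0, σ_1 = 192/5, σ_2 = -108/5, σ_3 = 0.
On [0, 1], S(x) = 9 - 102/5·x + 0·x² + 32/5·x³.
With x = 3/4: S(3/4) = -18/5.

-3.6000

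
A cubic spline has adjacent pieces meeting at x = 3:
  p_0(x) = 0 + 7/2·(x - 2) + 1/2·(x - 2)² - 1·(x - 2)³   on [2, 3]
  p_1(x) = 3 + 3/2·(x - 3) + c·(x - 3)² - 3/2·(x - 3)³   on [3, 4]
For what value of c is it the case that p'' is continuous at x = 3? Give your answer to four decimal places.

p_0''(x) = 1 - 6·(x - 2), so p_0''(3) = -5. On the right, p_1''(3) = 2c, so c = -5/2.

-2.5000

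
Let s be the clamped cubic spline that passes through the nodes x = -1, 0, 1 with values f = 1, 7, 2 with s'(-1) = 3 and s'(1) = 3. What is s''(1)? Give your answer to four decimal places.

Write M_i for s''(x_i). With h_i = 1, 1 and divided differences Δ_i = 6, -5, the continuity of s' gives the tridiagonal system
  1·M_0 + 4·M_1 + 1·M_2 = 6(Δ_1 - Δ_0) = -66
Clamped end conditions give two more equations: 2h_0·M_0 + h_0·M_1 = 6(Δ_0 - s'(-1)) = 18 and h_1·M_1 + 2h_1·M_2 = 6(s'(1) - Δ_1) = 48.
Solving the tridiagonal system: M_0 = 51/2, M_1 = -33, M_2 = 81/2.

40.5000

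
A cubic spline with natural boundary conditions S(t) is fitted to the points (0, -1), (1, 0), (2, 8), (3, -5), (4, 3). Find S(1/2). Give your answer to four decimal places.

-1.9063

With M_i denoting the second derivative at x_i, h_i = 1, 1, 1, 1, and Δ_i = (y_(i+1) − y_i)/h_i = 1, 8, -13, 8:
  1·M_0 + 4·M_1 + 1·M_2 = 6(Δ_1 - Δ_0) = 42
  1·M_1 + 4·M_2 + 1·M_3 = 6(Δ_2 - Δ_1) = -126
  1·M_2 + 4·M_3 + 1·M_4 = 6(Δ_3 - Δ_2) = 126
Natural end conditions: M_0 = M_4 = 0.
Forward elimination and back-substitution give M_0 = 0, M_1 = 45/2, M_2 = -48, M_3 = 87/2, M_4 = 0.
On [0, 1], S(t) = -1 - 11/4·t + 0·t² + 15/4·t³.
With t = 1/2: S(1/2) = -61/32.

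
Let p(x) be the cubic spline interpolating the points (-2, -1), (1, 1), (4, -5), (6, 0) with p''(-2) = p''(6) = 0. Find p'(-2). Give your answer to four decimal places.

Write M_i for p''(x_i). With h_i = 3, 3, 2 and divided differences Δ_i = 2/3, -2, 5/2, the continuity of p' gives the tridiagonal system
  3·M_0 + 12·M_1 + 3·M_2 = 6(Δ_1 - Δ_0) = -16
  3·M_1 + 10·M_2 + 2·M_3 = 6(Δ_2 - Δ_1) = 27
Natural end conditions: M_0 = M_3 = 0.
Hence M_0 = 0, M_1 = -241/111, M_2 = 124/37, M_3 = 0.
On [-2, 1], p'(x) = b_0 + 2c_0·(x + 2) + 3d_0·(x + 2)² with b_0 = Δ_0 - h_0(2M_0 + M_1)/6 = 389/222, c_0 = M_0/2 = 0, d_0 = (M_1 - M_0)/(6h_0) = -241/1998. So p'(-2) = 389/222.

1.7523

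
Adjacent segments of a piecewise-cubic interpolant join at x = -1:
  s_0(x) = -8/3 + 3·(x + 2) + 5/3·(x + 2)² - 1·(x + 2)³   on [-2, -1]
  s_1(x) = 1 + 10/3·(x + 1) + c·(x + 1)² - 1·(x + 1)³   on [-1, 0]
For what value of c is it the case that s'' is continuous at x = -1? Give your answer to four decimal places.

-1.3333

s_0''(x) = 10/3 - 6·(x + 2), so s_0''(-1) = -8/3. On the right, s_1''(-1) = 2c, so c = -4/3.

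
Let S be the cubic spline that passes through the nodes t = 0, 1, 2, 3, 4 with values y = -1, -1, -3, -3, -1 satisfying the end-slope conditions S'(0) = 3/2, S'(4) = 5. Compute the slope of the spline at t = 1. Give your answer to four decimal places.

With σ_i denoting the second derivative at x_i, h_i = 1, 1, 1, 1, and Δ_i = (y_(i+1) − y_i)/h_i = 0, -2, 0, 2:
  1·σ_0 + 4·σ_1 + 1·σ_2 = 6(Δ_1 - Δ_0) = -12
  1·σ_1 + 4·σ_2 + 1·σ_3 = 6(Δ_2 - Δ_1) = 12
  1·σ_2 + 4·σ_3 + 1·σ_4 = 6(Δ_3 - Δ_2) = 12
Clamped end conditions give two more equations: 2h_0·σ_0 + h_0·σ_1 = 6(Δ_0 - S'(0)) = -9 and h_3·σ_3 + 2h_3·σ_4 = 6(S'(4) - Δ_3) = 18.
Hence σ_0 = -23/8, σ_1 = -13/4, σ_2 = 31/8, σ_3 = -1/4, σ_4 = 73/8.
On [1, 2], S'(t) = b_1 + 2c_1·(t - 1) + 3d_1·(t - 1)² with b_1 = Δ_1 - h_1(2σ_1 + σ_2)/6 = -25/16, c_1 = σ_1/2 = -13/8, d_1 = (σ_2 - σ_1)/(6h_1) = 19/16. So S'(1) = -25/16.

-1.5625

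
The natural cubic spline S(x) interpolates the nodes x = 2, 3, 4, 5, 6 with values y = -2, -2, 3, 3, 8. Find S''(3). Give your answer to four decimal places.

With M_i denoting the second derivative at x_i, h_i = 1, 1, 1, 1, and Δ_i = (y_(i+1) − y_i)/h_i = 0, 5, 0, 5:
  1·M_0 + 4·M_1 + 1·M_2 = 6(Δ_1 - Δ_0) = 30
  1·M_1 + 4·M_2 + 1·M_3 = 6(Δ_2 - Δ_1) = -30
  1·M_2 + 4·M_3 + 1·M_4 = 6(Δ_3 - Δ_2) = 30
Natural end conditions: M_0 = M_4 = 0.
Forward elimination and back-substitution give M_0 = 0, M_1 = 75/7, M_2 = -90/7, M_3 = 75/7, M_4 = 0.

10.7143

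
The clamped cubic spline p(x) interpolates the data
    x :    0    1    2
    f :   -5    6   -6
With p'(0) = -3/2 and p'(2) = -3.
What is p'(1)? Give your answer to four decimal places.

With m_i denoting the second derivative at x_i, h_i = 1, 1, and Δ_i = (y_(i+1) − y_i)/h_i = 11, -12:
  1·m_0 + 4·m_1 + 1·m_2 = 6(Δ_1 - Δ_0) = -138
Clamped end conditions give two more equations: 2h_0·m_0 + h_0·m_1 = 6(Δ_0 - p'(0)) = 75 and h_1·m_1 + 2h_1·m_2 = 6(p'(2) - Δ_1) = 54.
Hence m_0 = 285/4, m_1 = -135/2, m_2 = 243/4.
On [1, 2], p'(x) = b_1 + 2c_1·(x - 1) + 3d_1·(x - 1)² with b_1 = Δ_1 - h_1(2m_1 + m_2)/6 = 3/8, c_1 = m_1/2 = -135/4, d_1 = (m_2 - m_1)/(6h_1) = 171/8. So p'(1) = 3/8.

0.3750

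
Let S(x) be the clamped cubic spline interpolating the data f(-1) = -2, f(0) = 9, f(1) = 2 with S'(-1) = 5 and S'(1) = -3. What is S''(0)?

Put M_i = S'' at the i-th knot. Here h = (1, 1) and Δ = (11, -7), so the interior equations h_(i-1)·M_(i-1) + 2(h_(i-1)+h_i)·M_i + h_i·M_(i+1) = 6(Δ_i − Δ_(i-1)) read
  1·M_0 + 4·M_1 + 1·M_2 = 6(Δ_1 - Δ_0) = -108
Clamped end conditions give two more equations: 2h_0·M_0 + h_0·M_1 = 6(Δ_0 - S'(-1)) = 36 and h_1·M_1 + 2h_1·M_2 = 6(S'(1) - Δ_1) = 24.
Solving: M_0 = 41, M_1 = -46, M_2 = 35.

-46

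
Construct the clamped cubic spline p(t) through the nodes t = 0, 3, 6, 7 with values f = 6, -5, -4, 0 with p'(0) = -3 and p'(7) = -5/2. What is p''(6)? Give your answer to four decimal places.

Write M_i for p''(x_i). With h_i = 3, 3, 1 and divided differences Δ_i = -11/3, 1/3, 4, the continuity of p' gives the tridiagonal system
  3·M_0 + 12·M_1 + 3·M_2 = 6(Δ_1 - Δ_0) = 24
  3·M_1 + 8·M_2 + 1·M_3 = 6(Δ_2 - Δ_1) = 22
Clamped end conditions give two more equations: 2h_0·M_0 + h_0·M_1 = 6(Δ_0 - p'(0)) = -4 and h_2·M_2 + 2h_2·M_3 = 6(p'(7) - Δ_2) = -39.
Solving: M_0 = -109/93, M_1 = 94/93, M_2 = 159/31, M_3 = -684/31.

5.1290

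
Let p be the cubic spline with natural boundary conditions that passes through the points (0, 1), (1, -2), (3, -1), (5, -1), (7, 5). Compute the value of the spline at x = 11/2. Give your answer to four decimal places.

Let M_i = p''(x_i). Step sizes h_i = 1, 2, 2, 2; slopes of the chords Δ_i = (y_(i+1) - y_i)/h_i = -3, 1/2, 0, 3.
  1·M_0 + 6·M_1 + 2·M_2 = 6(Δ_1 - Δ_0) = 21
  2·M_1 + 8·M_2 + 2·M_3 = 6(Δ_2 - Δ_1) = -3
  2·M_2 + 8·M_3 + 2·M_4 = 6(Δ_3 - Δ_2) = 18
Natural end conditions: M_0 = M_4 = 0.
Forward elimination and back-substitution give M_0 = 0, M_1 = 345/82, M_2 = -87/41, M_3 = 114/41, M_4 = 0.
On [5, 7], p(x) = -1 + 47/41·(x - 5) + 57/41·(x - 5)² - 19/82·(x - 5)³.
With (x - 5) = 1/2: p(11/2) = -71/656.

-0.1082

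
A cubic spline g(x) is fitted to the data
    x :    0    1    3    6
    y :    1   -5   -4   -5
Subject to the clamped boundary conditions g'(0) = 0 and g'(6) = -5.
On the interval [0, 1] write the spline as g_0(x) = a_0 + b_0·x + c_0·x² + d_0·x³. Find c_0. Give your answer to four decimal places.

Let M_i = g''(x_i). Step sizes h_i = 1, 2, 3; slopes of the chords Δ_i = (y_(i+1) - y_i)/h_i = -6, 1/2, -1/3.
  1·M_0 + 6·M_1 + 2·M_2 = 6(Δ_1 - Δ_0) = 39
  2·M_1 + 10·M_2 + 3·M_3 = 6(Δ_2 - Δ_1) = -5
Clamped end conditions give two more equations: 2h_0·M_0 + h_0·M_1 = 6(Δ_0 - g'(0)) = -36 and h_2·M_2 + 2h_2·M_3 = 6(g'(6) - Δ_2) = -28.
Solving: M_0 = -1337/57, M_1 = 622/57, M_2 = -86/57, M_3 = -223/57.
On [0, 1], with g_0(x) = a_0 + b_0·x + c_0·x² + d_0·x³: c_0 = M_0/2 = -1337/114, d_0 = (M_1 - M_0)/(6h_0) = 653/114, b_0 = Δ_0 - h_0(2M_0 + M_1)/6 = 0.

-11.7281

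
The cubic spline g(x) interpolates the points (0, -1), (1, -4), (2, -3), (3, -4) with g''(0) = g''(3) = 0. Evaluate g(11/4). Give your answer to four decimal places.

-3.5625

Let σ_i = g''(x_i). Step sizes h_i = 1, 1, 1; slopes of the chords Δ_i = (y_(i+1) - y_i)/h_i = -3, 1, -1.
  1·σ_0 + 4·σ_1 + 1·σ_2 = 6(Δ_1 - Δ_0) = 24
  1·σ_1 + 4·σ_2 + 1·σ_3 = 6(Δ_2 - Δ_1) = -12
Natural end conditions: σ_0 = σ_3 = 0.
Forward elimination and back-substitution give σ_0 = 0, σ_1 = 36/5, σ_2 = -24/5, σ_3 = 0.
On [2, 3], g(x) = -3 + 3/5·(x - 2) - 12/5·(x - 2)² + 4/5·(x - 2)³.
With (x - 2) = 3/4: g(11/4) = -57/16.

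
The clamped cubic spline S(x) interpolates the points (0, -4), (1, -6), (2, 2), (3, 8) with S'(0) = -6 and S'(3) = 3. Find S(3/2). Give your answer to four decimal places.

-2.6250

With M_i denoting the second derivative at x_i, h_i = 1, 1, 1, and Δ_i = (y_(i+1) − y_i)/h_i = -2, 8, 6:
  1·M_0 + 4·M_1 + 1·M_2 = 6(Δ_1 - Δ_0) = 60
  1·M_1 + 4·M_2 + 1·M_3 = 6(Δ_2 - Δ_1) = -12
Clamped end conditions give two more equations: 2h_0·M_0 + h_0·M_1 = 6(Δ_0 - S'(0)) = 24 and h_2·M_2 + 2h_2·M_3 = 6(S'(3) - Δ_2) = -18.
Hence M_0 = 22/5, M_1 = 76/5, M_2 = -26/5, M_3 = -32/5.
On [1, 2], S(x) = -6 + 19/5·(x - 1) + 38/5·(x - 1)² - 17/5·(x - 1)³.
With (x - 1) = 1/2: S(3/2) = -21/8.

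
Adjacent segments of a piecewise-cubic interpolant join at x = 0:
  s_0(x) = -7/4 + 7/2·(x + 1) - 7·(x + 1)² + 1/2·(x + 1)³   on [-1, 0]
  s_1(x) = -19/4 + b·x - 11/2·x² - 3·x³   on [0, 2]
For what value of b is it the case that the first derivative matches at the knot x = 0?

s_0'(x) = 7/2 - 14·(x + 1) + 3/2·(x + 1)², so s_0'(0) = -9. On the right, s_1'(0) = b, so b = -9.

-9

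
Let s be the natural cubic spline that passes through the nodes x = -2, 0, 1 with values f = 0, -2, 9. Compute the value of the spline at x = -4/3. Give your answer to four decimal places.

-3.0370

Write m_i for s''(x_i). With h_i = 2, 1 and divided differences Δ_i = -1, 11, the continuity of s' gives the tridiagonal system
  2·m_0 + 6·m_1 + 1·m_2 = 6(Δ_1 - Δ_0) = 72
Natural end conditions: m_0 = m_2 = 0.
Solving the tridiagonal system: m_0 = 0, m_1 = 12, m_2 = 0.
On [-2, 0], s(x) = 0 - 5·(x + 2) + 0·(x + 2)² + 1·(x + 2)³.
With (x + 2) = 2/3: s(-4/3) = -82/27.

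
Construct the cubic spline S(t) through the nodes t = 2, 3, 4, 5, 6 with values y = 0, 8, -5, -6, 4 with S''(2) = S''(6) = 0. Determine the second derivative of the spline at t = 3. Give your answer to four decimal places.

-37.7143

Put M_i = S'' at the i-th knot. Here h = (1, 1, 1, 1) and Δ = (8, -13, -1, 10), so the interior equations h_(i-1)·M_(i-1) + 2(h_(i-1)+h_i)·M_i + h_i·M_(i+1) = 6(Δ_i − Δ_(i-1)) read
  1·M_0 + 4·M_1 + 1·M_2 = 6(Δ_1 - Δ_0) = -126
  1·M_1 + 4·M_2 + 1·M_3 = 6(Δ_2 - Δ_1) = 72
  1·M_2 + 4·M_3 + 1·M_4 = 6(Δ_3 - Δ_2) = 66
Natural end conditions: M_0 = M_4 = 0.
Hence M_0 = 0, M_1 = -264/7, M_2 = 174/7, M_3 = 72/7, M_4 = 0.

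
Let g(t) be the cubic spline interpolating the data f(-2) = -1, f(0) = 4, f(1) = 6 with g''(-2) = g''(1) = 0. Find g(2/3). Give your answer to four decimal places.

Write M_i for g''(x_i). With h_i = 2, 1 and divided differences Δ_i = 5/2, 2, the continuity of g' gives the tridiagonal system
  2·M_0 + 6·M_1 + 1·M_2 = 6(Δ_1 - Δ_0) = -3
Natural end conditions: M_0 = M_2 = 0.
Solving: M_0 = 0, M_1 = -1/2, M_2 = 0.
On [0, 1], g(t) = 4 + 13/6·t - 1/4·t² + 1/12·t³.
With t = 2/3: g(2/3) = 434/81.

5.3580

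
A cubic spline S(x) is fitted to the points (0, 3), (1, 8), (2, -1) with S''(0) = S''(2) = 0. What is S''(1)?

-21

Let σ_i = S''(x_i). Step sizes h_i = 1, 1; slopes of the chords Δ_i = (y_(i+1) - y_i)/h_i = 5, -9.
  1·σ_0 + 4·σ_1 + 1·σ_2 = 6(Δ_1 - Δ_0) = -84
Natural end conditions: σ_0 = σ_2 = 0.
Forward elimination and back-substitution give σ_0 = 0, σ_1 = -21, σ_2 = 0.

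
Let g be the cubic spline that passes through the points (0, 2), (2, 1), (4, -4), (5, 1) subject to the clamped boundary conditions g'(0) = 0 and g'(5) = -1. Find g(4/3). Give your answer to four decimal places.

2.2705

Put σ_i = g'' at the i-th knot. Here h = (2, 2, 1) and Δ = (-1/2, -5/2, 5), so the interior equations h_(i-1)·σ_(i-1) + 2(h_(i-1)+h_i)·σ_i + h_i·σ_(i+1) = 6(Δ_i − Δ_(i-1)) read
  2·σ_0 + 8·σ_1 + 2·σ_2 = 6(Δ_1 - Δ_0) = -12
  2·σ_1 + 6·σ_2 + 1·σ_3 = 6(Δ_2 - Δ_1) = 45
Clamped end conditions give two more equations: 2h_0·σ_0 + h_0·σ_1 = 6(Δ_0 - g'(0)) = -3 and h_2·σ_2 + 2h_2·σ_3 = 6(g'(5) - Δ_2) = -36.
Hence σ_0 = 44/23, σ_1 = -245/46, σ_2 = 308/23, σ_3 = -568/23.
On [0, 2], g(t) = 2 + 0·t + 22/23·t² - 111/184·t³.
With t = 4/3: g(4/3) = 470/207.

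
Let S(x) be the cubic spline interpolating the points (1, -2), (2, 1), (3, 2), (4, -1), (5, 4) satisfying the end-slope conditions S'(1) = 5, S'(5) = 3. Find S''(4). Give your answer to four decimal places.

Put σ_i = S'' at the i-th knot. Here h = (1, 1, 1, 1) and Δ = (3, 1, -3, 5), so the interior equations h_(i-1)·σ_(i-1) + 2(h_(i-1)+h_i)·σ_i + h_i·σ_(i+1) = 6(Δ_i − Δ_(i-1)) read
  1·σ_0 + 4·σ_1 + 1·σ_2 = 6(Δ_1 - Δ_0) = -12
  1·σ_1 + 4·σ_2 + 1·σ_3 = 6(Δ_2 - Δ_1) = -24
  1·σ_2 + 4·σ_3 + 1·σ_4 = 6(Δ_3 - Δ_2) = 48
Clamped end conditions give two more equations: 2h_0·σ_0 + h_0·σ_1 = 6(Δ_0 - S'(1)) = -12 and h_3·σ_3 + 2h_3·σ_4 = 6(S'(5) - Δ_3) = -12.
Solving the tridiagonal system: σ_0 = -47/7, σ_1 = 10/7, σ_2 = -11, σ_3 = 130/7, σ_4 = -107/7.

18.5714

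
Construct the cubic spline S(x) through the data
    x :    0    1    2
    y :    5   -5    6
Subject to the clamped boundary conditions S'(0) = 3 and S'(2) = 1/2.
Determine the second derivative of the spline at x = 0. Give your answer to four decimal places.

-71.7500

Let σ_i = S''(x_i). Step sizes h_i = 1, 1; slopes of the chords Δ_i = (y_(i+1) - y_i)/h_i = -10, 11.
  1·σ_0 + 4·σ_1 + 1·σ_2 = 6(Δ_1 - Δ_0) = 126
Clamped end conditions give two more equations: 2h_0·σ_0 + h_0·σ_1 = 6(Δ_0 - S'(0)) = -78 and h_1·σ_1 + 2h_1·σ_2 = 6(S'(2) - Δ_1) = -63.
Hence σ_0 = -287/4, σ_1 = 131/2, σ_2 = -257/4.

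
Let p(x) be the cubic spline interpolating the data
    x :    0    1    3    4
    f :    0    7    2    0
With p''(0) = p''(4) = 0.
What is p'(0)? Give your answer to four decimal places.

Let σ_i = p''(x_i). Step sizes h_i = 1, 2, 1; slopes of the chords Δ_i = (y_(i+1) - y_i)/h_i = 7, -5/2, -2.
  1·σ_0 + 6·σ_1 + 2·σ_2 = 6(Δ_1 - Δ_0) = -57
  2·σ_1 + 6·σ_2 + 1·σ_3 = 6(Δ_2 - Δ_1) = 3
Natural end conditions: σ_0 = σ_3 = 0.
Solving: σ_0 = 0, σ_1 = -87/8, σ_2 = 33/8, σ_3 = 0.
On [0, 1], p'(x) = b_0 + 2c_0·x + 3d_0·x² with b_0 = Δ_0 - h_0(2σ_0 + σ_1)/6 = 141/16, c_0 = σ_0/2 = 0, d_0 = (σ_1 - σ_0)/(6h_0) = -29/16. So p'(0) = 141/16.

8.8125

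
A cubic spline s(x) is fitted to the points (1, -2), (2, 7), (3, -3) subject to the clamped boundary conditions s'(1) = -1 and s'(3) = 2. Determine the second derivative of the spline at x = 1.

Let M_i = s''(x_i). Step sizes h_i = 1, 1; slopes of the chords Δ_i = (y_(i+1) - y_i)/h_i = 9, -10.
  1·M_0 + 4·M_1 + 1·M_2 = 6(Δ_1 - Δ_0) = -114
Clamped end conditions give two more equations: 2h_0·M_0 + h_0·M_1 = 6(Δ_0 - s'(1)) = 60 and h_1·M_1 + 2h_1·M_2 = 6(s'(3) - Δ_1) = 72.
Solving: M_0 = 60, M_1 = -60, M_2 = 66.

60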